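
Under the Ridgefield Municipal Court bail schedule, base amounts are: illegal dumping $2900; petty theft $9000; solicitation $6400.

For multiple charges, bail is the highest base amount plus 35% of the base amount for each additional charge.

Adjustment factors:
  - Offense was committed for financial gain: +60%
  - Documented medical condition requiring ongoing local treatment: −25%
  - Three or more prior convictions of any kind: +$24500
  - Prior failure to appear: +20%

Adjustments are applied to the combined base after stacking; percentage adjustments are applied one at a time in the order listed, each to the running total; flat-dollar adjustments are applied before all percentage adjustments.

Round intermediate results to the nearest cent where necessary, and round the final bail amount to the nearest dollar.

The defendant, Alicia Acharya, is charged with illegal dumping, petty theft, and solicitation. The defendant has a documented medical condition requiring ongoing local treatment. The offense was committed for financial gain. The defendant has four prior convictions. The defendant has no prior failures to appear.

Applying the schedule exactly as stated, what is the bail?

Base amounts from the schedule: illegal dumping $2900; petty theft $9000; solicitation $6400.
Stacking rule: highest base plus 35% of each additional charge. Highest is petty theft at $9000. Additional: $2900 × 35% = $1015; $6400 × 35% = $2240. Combined base = $9000 + $3255 = $12255.
Three or more prior convictions of any kind (+$24500 flat): $12255 + $24500 = $36755.
Offense was committed for financial gain (+60%): $36755 × 1.6 = $58808.
Documented medical condition requiring ongoing local treatment (−25%): $58808 × 0.75 = $44106.

$44106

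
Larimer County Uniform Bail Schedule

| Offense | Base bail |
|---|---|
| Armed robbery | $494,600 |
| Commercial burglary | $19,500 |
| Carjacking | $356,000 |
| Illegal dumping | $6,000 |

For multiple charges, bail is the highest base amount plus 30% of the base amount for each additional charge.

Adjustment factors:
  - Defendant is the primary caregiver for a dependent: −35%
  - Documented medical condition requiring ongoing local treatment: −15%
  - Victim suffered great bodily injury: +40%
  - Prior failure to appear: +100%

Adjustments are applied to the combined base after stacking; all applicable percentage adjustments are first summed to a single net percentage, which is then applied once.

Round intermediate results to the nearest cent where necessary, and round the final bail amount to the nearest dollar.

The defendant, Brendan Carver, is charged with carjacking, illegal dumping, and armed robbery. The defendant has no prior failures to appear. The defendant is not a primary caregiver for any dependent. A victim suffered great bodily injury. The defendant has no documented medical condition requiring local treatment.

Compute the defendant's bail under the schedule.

Base amounts from the schedule: carjacking $356,000; illegal dumping $6,000; armed robbery $494,600.
Stacking rule: highest base plus 30% of each additional charge. Highest is armed robbery at $494,600. Additional: $356,000 × 30% = $106,800; $6,000 × 30% = $1,800. Combined base = $494,600 + $108,600 = $603,200.
Victim suffered great bodily injury (+40%): $603,200 × 1.4 = $844,480.

$844,480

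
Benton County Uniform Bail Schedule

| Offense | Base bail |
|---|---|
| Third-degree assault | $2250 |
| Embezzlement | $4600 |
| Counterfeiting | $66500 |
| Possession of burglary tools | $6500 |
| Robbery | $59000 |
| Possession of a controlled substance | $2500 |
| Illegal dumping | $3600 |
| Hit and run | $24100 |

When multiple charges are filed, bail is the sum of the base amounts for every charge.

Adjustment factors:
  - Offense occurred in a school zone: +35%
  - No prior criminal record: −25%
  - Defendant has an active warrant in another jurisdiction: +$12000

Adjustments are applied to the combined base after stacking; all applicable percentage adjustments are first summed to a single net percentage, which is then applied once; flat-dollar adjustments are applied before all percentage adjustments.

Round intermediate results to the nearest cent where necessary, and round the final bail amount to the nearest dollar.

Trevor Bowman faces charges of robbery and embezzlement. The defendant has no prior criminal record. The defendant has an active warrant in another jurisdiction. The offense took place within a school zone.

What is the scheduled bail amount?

$83160

Base amounts from the schedule: robbery $59000; embezzlement $4600.
Stacking rule: sum of all bases. $59000 + $4600 = $63600.
Defendant has an active warrant in another jurisdiction (+$12000 flat): $63600 + $12000 = $75600.
Net percentage adjustment: +35% −25% = +10%. $75600 × 1.1 = $83160.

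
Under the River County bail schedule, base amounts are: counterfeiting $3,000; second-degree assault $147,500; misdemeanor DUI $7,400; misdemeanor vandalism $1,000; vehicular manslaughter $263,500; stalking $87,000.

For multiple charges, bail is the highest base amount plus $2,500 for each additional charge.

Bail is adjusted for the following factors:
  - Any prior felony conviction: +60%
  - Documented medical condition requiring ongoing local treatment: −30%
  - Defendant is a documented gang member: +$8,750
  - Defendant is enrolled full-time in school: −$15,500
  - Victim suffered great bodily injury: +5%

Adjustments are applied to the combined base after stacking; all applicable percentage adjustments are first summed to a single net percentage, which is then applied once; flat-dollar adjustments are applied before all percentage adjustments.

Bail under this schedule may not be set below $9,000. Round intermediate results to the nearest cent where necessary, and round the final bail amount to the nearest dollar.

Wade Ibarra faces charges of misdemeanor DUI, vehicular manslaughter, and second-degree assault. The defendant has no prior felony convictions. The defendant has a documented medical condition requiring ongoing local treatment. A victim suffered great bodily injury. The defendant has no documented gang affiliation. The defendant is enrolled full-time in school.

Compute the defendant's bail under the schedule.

Base amounts from the schedule: misdemeanor DUI $7,400; vehicular manslaughter $263,500; second-degree assault $147,500.
Stacking rule: highest base plus $2,500 per additional charge. Highest is vehicular manslaughter at $263,500; 2 additional charges → +$5,000. Combined base = $268,500.
Defendant is enrolled full-time in school (−$15,500 flat): $268,500 − $15,500 = $253,000.
Net percentage adjustment: −30% +5% = −25%. $253,000 × 0.75 = $189,750.
$189,750 is at or above the $9,000 minimum.

$189,750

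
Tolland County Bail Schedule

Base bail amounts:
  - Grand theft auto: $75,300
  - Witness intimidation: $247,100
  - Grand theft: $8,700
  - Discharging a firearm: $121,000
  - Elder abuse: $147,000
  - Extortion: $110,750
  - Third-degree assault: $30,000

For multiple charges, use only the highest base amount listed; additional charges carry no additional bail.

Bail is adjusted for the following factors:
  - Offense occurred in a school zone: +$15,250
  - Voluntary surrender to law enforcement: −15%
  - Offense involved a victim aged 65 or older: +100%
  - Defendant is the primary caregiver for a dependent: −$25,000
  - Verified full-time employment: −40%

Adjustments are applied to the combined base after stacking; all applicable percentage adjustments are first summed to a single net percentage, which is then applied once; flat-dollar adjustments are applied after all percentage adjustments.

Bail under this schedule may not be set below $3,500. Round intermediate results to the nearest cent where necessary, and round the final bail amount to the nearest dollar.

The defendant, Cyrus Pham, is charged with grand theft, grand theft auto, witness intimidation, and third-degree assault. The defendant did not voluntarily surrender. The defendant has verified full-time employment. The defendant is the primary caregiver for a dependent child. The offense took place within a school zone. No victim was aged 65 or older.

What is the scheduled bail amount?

$138,510

Base amounts from the schedule: grand theft $8,700; grand theft auto $75,300; witness intimidation $247,100; third-degree assault $30,000.
Stacking rule: use the highest base only. Highest is witness intimidation at $247,100. Combined base = $247,100.
Verified full-time employment (−40%): $247,100 × 0.6 = $148,260.
Offense occurred in a school zone (+$15,250 flat): $148,260 + $15,250 = $163,510.
Defendant is the primary caregiver for a dependent (−$25,000 flat): $163,510 − $25,000 = $138,510.
$138,510 is at or above the $3,500 minimum.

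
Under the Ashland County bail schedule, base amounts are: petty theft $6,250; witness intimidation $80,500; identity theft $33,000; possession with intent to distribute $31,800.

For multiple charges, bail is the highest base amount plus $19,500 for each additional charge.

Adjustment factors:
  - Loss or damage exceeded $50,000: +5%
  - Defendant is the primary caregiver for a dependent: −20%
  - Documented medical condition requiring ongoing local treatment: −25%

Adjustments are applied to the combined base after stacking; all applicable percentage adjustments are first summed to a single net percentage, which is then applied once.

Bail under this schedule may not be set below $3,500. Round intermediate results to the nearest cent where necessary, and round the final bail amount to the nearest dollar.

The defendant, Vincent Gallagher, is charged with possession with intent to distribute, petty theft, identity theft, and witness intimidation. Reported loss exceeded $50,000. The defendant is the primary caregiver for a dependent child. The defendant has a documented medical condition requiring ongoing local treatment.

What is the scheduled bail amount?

$83,400

Base amounts from the schedule: possession with intent to distribute $31,800; petty theft $6,250; identity theft $33,000; witness intimidation $80,500.
Stacking rule: highest base plus $19,500 per additional charge. Highest is witness intimidation at $80,500; 3 additional charges → +$58,500. Combined base = $139,000.
Net percentage adjustment: +5% −20% −25% = −40%. $139,000 × 0.6 = $83,400.
$83,400 is at or above the $3,500 minimum.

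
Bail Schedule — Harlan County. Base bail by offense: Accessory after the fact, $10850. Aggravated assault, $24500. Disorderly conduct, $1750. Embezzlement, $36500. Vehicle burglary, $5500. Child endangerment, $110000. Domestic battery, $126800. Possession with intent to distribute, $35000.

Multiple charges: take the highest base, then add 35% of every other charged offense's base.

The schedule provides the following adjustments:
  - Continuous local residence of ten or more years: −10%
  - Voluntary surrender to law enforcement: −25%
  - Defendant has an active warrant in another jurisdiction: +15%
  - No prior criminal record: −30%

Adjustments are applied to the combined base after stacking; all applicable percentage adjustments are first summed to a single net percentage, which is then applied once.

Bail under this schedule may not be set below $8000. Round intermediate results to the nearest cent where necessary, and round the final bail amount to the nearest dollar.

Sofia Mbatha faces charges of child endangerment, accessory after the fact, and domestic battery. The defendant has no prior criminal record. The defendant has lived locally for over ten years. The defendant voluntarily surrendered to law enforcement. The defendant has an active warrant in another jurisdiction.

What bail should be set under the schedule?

$84549

Base amounts from the schedule: child endangerment $110000; accessory after the fact $10850; domestic battery $126800.
Stacking rule: highest base plus 35% of each additional charge. Highest is domestic battery at $126800. Additional: $110000 × 35% = $38500; $10850 × 35% = $3797.50. Combined base = $126800 + $42297.50 = $169097.50.
Net percentage adjustment: −10% −25% +15% −30% = −50%. $169097.50 × 0.5 = $84548.75.
$84548.75 is at or above the $8000 minimum.
Rounded to the nearest dollar: $84549.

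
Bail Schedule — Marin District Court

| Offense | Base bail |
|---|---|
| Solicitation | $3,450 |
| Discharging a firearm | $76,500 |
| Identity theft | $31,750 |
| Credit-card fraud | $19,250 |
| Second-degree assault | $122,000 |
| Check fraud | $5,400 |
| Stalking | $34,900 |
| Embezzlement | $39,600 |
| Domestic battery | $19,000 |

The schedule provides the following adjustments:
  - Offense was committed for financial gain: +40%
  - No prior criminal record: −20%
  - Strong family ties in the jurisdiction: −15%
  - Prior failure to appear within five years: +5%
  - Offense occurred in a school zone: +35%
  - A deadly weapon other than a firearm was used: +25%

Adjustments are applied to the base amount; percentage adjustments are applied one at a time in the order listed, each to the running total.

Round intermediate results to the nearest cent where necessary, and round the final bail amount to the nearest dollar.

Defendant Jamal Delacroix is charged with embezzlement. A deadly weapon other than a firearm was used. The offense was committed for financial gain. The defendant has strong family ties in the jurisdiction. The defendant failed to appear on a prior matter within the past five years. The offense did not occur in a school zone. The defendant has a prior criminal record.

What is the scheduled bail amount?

Base amounts from the schedule: embezzlement $39,600.
Single charge. Combined base = $39,600.
Offense was committed for financial gain (+40%): $39,600 × 1.4 = $55,440.
Strong family ties in the jurisdiction (−15%): $55,440 × 0.85 = $47,124.
Prior failure to appear within five years (+5%): $47,124 × 1.05 = $49,480.20.
A deadly weapon other than a firearm was used (+25%): $49,480.20 × 1.25 = $61,850.25.
Rounded to the nearest dollar: $61,850.

$61,850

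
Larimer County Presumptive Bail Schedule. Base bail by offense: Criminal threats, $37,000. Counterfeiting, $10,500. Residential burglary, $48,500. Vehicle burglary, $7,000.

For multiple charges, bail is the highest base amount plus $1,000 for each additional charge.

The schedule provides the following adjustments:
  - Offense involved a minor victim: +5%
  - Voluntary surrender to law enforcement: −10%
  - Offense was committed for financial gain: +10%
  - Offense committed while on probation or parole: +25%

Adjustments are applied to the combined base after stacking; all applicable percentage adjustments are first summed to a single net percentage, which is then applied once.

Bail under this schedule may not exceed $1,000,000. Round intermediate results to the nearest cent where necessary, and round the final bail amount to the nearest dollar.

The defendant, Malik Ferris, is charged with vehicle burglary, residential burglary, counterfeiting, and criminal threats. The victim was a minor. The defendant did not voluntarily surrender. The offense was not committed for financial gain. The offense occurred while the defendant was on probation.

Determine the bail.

Base amounts from the schedule: vehicle burglary $7,000; residential burglary $48,500; counterfeiting $10,500; criminal threats $37,000.
Stacking rule: highest base plus $1,000 per additional charge. Highest is residential burglary at $48,500; 3 additional charges → +$3,000. Combined base = $51,500.
Net percentage adjustment: +5% +25% = +30%. $51,500 × 1.3 = $66,950.
$66,950 is within the $1,000,000 maximum.

$66,950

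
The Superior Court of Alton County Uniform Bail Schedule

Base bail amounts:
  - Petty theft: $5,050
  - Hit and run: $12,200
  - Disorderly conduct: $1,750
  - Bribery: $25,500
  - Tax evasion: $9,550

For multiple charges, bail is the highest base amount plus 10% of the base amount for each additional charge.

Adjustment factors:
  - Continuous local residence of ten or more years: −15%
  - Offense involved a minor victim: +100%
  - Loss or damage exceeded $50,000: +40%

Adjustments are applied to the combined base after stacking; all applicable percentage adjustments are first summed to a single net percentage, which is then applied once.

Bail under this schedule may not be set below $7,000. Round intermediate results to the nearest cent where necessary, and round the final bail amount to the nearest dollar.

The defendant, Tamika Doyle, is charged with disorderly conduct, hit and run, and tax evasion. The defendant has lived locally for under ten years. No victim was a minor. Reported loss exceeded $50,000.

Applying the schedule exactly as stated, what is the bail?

$18,662

Base amounts from the schedule: disorderly conduct $1,750; hit and run $12,200; tax evasion $9,550.
Stacking rule: highest base plus 10% of each additional charge. Highest is hit and run at $12,200. Additional: $1,750 × 10% = $175; $9,550 × 10% = $955. Combined base = $12,200 + $1,130 = $13,330.
Loss or damage exceeded $50,000 (+40%): $13,330 × 1.4 = $18,662.
$18,662 is at or above the $7,000 minimum.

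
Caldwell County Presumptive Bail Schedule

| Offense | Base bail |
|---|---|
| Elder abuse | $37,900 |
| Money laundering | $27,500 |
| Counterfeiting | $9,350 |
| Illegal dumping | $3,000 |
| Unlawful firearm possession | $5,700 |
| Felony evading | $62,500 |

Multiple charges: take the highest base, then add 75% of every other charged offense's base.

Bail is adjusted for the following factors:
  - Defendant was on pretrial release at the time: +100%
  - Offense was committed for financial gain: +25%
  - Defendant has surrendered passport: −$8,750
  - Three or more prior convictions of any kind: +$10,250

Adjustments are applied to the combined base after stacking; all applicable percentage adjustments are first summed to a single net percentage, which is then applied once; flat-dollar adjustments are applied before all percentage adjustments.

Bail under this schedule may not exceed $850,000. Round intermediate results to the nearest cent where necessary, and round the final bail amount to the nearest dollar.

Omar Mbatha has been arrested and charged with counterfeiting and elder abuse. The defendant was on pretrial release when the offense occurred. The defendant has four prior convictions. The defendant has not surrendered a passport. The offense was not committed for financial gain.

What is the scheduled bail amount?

Base amounts from the schedule: counterfeiting $9,350; elder abuse $37,900.
Stacking rule: highest base plus 75% of each additional charge. Highest is elder abuse at $37,900. Additional: $9,350 × 75% = $7,012.50. Combined base = $37,900 + $7,012.50 = $44,912.50.
Three or more prior convictions of any kind (+$10,250 flat): $44,912.50 + $10,250 = $55,162.50.
Defendant was on pretrial release at the time (+100%): $55,162.50 × 2 = $110,325.
$110,325 is within the $850,000 maximum.

$110,325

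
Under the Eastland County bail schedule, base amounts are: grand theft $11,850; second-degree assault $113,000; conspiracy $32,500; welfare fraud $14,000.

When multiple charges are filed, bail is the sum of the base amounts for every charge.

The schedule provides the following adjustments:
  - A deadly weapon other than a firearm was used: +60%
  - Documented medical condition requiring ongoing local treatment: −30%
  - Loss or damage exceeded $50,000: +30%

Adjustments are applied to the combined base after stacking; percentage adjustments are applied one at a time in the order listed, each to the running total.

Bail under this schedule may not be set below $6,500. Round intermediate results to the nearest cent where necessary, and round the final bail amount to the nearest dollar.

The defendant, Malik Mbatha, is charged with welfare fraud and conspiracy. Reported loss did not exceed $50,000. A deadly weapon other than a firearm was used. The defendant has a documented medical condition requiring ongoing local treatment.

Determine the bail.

Base amounts from the schedule: welfare fraud $14,000; conspiracy $32,500.
Stacking rule: sum of all bases. $14,000 + $32,500 = $46,500.
A deadly weapon other than a firearm was used (+60%): $46,500 × 1.6 = $74,400.
Documented medical condition requiring ongoing local treatment (−30%): $74,400 × 0.7 = $52,080.
$52,080 is at or above the $6,500 minimum.

$52,080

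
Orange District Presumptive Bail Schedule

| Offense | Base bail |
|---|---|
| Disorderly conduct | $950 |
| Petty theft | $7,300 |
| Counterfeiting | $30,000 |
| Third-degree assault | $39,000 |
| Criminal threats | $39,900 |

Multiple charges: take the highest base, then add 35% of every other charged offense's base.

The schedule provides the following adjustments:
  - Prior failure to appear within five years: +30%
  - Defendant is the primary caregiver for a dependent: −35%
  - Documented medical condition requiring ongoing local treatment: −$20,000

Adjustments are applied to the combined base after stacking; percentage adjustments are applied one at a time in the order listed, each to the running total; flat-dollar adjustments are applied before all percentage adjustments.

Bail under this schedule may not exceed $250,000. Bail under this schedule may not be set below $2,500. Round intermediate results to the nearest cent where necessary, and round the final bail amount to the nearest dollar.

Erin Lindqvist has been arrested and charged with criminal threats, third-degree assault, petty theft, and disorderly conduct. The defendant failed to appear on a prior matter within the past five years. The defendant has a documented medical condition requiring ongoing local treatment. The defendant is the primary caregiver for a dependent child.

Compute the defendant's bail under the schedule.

Base amounts from the schedule: criminal threats $39,900; third-degree assault $39,000; petty theft $7,300; disorderly conduct $950.
Stacking rule: highest base plus 35% of each additional charge. Highest is criminal threats at $39,900. Additional: $39,000 × 35% = $13,650; $7,300 × 35% = $2,555; $950 × 35% = $332.50. Combined base = $39,900 + $16,537.50 = $56,437.50.
Documented medical condition requiring ongoing local treatment (−$20,000 flat): $56,437.50 − $20,000 = $36,437.50.
Prior failure to appear within five years (+30%): $36,437.50 × 1.3 = $47,368.75.
Defendant is the primary caregiver for a dependent (−35%): $47,368.75 × 0.65 = $30,789.69.
$30,789.69 is within the $250,000 maximum.
$30,789.69 is at or above the $2,500 minimum.
Rounded to the nearest dollar: $30,790.

$30,790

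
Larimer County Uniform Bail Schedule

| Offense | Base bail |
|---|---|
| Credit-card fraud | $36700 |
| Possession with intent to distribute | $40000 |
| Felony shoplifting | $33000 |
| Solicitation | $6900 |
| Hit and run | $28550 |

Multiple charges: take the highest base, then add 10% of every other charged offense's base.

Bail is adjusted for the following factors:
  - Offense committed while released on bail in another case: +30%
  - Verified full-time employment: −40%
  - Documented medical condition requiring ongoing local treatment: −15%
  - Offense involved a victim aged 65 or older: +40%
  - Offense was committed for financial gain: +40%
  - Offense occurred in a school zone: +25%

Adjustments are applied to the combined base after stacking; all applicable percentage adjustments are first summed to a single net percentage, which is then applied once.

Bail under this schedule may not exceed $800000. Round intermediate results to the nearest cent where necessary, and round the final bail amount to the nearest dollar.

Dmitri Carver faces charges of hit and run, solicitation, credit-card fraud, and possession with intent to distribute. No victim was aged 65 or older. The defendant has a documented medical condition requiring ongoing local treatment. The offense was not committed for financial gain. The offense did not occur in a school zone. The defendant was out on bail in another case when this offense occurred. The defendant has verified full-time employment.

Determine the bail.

Base amounts from the schedule: hit and run $28550; solicitation $6900; credit-card fraud $36700; possession with intent to distribute $40000.
Stacking rule: highest base plus 10% of each additional charge. Highest is possession with intent to distribute at $40000. Additional: $28550 × 10% = $2855; $6900 × 10% = $690; $36700 × 10% = $3670. Combined base = $40000 + $7215 = $47215.
Net percentage adjustment: +30% −40% −15% = −25%. $47215 × 0.75 = $35411.25.
$35411.25 is within the $800000 maximum.
Rounded to the nearest dollar: $35411.

$35411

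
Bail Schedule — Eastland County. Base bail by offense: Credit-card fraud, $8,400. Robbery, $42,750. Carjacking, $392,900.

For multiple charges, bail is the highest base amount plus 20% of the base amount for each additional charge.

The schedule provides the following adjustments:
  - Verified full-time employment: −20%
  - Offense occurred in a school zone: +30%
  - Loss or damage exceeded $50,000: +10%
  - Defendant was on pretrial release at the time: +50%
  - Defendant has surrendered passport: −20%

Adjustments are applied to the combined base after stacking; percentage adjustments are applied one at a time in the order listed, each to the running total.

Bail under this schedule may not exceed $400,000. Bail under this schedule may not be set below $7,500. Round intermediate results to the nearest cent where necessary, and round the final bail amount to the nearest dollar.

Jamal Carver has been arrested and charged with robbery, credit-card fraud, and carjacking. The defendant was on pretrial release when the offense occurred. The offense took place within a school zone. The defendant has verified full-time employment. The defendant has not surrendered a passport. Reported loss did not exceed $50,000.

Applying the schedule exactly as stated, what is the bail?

Base amounts from the schedule: robbery $42,750; credit-card fraud $8,400; carjacking $392,900.
Stacking rule: highest base plus 20% of each additional charge. Highest is carjacking at $392,900. Additional: $42,750 × 20% = $8,550; $8,400 × 20% = $1,680. Combined base = $392,900 + $10,230 = $403,130.
Verified full-time employment (−20%): $403,130 × 0.8 = $322,504.
Offense occurred in a school zone (+30%): $322,504 × 1.3 = $419,255.20.
Defendant was on pretrial release at the time (+50%): $419,255.20 × 1.5 = $628,882.80.
Result $628,882.80 exceeds the maximum of $400,000; bail is capped at $400,000.
$400,000 is at or above the $7,500 minimum.

$400,000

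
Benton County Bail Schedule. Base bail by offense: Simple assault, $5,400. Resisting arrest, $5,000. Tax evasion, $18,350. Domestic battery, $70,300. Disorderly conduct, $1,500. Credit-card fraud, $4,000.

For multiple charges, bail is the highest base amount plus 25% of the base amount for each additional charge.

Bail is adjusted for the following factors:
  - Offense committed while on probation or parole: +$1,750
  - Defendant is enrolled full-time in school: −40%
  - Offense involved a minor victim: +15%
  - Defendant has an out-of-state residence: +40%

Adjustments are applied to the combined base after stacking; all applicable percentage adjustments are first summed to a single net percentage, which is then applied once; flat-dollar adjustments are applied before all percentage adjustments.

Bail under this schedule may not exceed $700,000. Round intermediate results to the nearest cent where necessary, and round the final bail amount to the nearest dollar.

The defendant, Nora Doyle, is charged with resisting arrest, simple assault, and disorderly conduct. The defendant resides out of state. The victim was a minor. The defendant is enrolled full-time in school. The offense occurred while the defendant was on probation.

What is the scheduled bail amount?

$10,091

Base amounts from the schedule: resisting arrest $5,000; simple assault $5,400; disorderly conduct $1,500.
Stacking rule: highest base plus 25% of each additional charge. Highest is simple assault at $5,400. Additional: $5,000 × 25% = $1,250; $1,500 × 25% = $375. Combined base = $5,400 + $1,625 = $7,025.
Offense committed while on probation or parole (+$1,750 flat): $7,025 + $1,750 = $8,775.
Net percentage adjustment: −40% +15% +40% = +15%. $8,775 × 1.15 = $10,091.25.
$10,091.25 is within the $700,000 maximum.
Rounded to the nearest dollar: $10,091.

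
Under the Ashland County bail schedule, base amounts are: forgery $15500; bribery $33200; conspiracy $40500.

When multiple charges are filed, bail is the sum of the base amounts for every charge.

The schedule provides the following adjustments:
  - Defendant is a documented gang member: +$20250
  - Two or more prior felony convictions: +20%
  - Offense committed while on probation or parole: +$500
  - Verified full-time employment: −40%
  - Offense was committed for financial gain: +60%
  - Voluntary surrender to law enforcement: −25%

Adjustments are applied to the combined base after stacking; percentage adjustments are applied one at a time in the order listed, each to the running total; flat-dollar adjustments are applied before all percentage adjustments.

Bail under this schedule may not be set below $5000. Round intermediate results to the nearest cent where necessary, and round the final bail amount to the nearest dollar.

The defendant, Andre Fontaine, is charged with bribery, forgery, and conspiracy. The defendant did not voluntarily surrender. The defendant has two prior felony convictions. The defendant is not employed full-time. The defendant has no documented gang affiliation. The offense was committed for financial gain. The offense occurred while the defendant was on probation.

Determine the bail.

$172224

Base amounts from the schedule: bribery $33200; forgery $15500; conspiracy $40500.
Stacking rule: sum of all bases. $33200 + $15500 + $40500 = $89200.
Offense committed while on probation or parole (+$500 flat): $89200 + $500 = $89700.
Two or more prior felony convictions (+20%): $89700 × 1.2 = $107640.
Offense was committed for financial gain (+60%): $107640 × 1.6 = $172224.
$172224 is at or above the $5000 minimum.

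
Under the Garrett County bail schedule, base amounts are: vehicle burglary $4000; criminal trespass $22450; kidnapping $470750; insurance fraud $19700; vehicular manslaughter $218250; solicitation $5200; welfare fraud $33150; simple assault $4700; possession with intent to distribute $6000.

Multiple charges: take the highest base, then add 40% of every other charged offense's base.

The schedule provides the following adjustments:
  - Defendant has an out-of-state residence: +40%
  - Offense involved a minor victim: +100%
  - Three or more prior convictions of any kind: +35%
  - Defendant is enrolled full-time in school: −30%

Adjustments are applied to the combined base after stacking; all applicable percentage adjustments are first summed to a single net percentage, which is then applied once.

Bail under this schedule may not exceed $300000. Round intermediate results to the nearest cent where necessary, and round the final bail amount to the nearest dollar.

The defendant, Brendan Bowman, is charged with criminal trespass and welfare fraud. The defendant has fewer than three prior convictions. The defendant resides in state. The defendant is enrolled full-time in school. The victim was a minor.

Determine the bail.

Base amounts from the schedule: criminal trespass $22450; welfare fraud $33150.
Stacking rule: highest base plus 40% of each additional charge. Highest is welfare fraud at $33150. Additional: $22450 × 40% = $8980. Combined base = $33150 + $8980 = $42130.
Net percentage adjustment: +100% −30% = +70%. $42130 × 1.7 = $71621.
$71621 is within the $300000 maximum.

$71621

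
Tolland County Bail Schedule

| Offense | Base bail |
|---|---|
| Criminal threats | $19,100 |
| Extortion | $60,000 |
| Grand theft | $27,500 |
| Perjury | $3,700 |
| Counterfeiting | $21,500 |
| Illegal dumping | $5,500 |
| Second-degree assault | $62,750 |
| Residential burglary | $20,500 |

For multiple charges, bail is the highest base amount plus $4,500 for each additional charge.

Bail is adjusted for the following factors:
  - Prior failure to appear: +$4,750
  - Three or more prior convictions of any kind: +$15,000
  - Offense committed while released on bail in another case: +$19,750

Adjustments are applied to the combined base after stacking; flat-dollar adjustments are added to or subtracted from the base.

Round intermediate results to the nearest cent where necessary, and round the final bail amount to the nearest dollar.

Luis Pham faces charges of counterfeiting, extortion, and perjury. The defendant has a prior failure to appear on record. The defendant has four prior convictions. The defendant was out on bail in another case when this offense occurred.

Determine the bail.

$108,500

Base amounts from the schedule: counterfeiting $21,500; extortion $60,000; perjury $3,700.
Stacking rule: highest base plus $4,500 per additional charge. Highest is extortion at $60,000; 2 additional charges → +$9,000. Combined base = $69,000.
Prior failure to appear (+$4,750 flat): $69,000 + $4,750 = $73,750.
Three or more prior convictions of any kind (+$15,000 flat): $73,750 + $15,000 = $88,750.
Offense committed while released on bail in another case (+$19,750 flat): $88,750 + $19,750 = $108,500.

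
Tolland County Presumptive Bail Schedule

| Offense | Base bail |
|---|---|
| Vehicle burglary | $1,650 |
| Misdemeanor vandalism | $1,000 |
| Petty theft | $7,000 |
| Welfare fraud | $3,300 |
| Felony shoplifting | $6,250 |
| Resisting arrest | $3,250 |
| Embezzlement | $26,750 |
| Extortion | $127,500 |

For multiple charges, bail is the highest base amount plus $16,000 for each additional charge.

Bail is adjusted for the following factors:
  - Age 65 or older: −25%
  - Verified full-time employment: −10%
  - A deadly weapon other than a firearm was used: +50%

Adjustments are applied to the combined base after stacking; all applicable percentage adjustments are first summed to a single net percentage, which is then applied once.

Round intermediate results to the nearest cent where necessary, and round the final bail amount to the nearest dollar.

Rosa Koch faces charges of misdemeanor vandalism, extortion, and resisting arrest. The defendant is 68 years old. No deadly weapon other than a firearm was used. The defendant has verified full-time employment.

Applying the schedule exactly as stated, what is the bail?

Base amounts from the schedule: misdemeanor vandalism $1,000; extortion $127,500; resisting arrest $3,250.
Stacking rule: highest base plus $16,000 per additional charge. Highest is extortion at $127,500; 2 additional charges → +$32,000. Combined base = $159,500.
Net percentage adjustment: −25% −10% = −35%. $159,500 × 0.65 = $103,675.

$103,675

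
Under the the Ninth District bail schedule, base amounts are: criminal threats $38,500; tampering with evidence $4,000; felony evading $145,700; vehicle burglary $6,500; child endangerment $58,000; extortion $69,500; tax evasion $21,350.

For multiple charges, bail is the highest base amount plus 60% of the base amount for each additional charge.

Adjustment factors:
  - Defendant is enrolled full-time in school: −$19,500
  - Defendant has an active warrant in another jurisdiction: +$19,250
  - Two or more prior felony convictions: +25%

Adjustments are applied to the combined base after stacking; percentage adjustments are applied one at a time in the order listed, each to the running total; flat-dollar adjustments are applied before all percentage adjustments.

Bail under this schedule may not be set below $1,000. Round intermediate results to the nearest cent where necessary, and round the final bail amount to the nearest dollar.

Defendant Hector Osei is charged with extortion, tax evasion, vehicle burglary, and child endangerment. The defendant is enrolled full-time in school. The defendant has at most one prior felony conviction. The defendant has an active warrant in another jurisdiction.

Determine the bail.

Base amounts from the schedule: extortion $69,500; tax evasion $21,350; vehicle burglary $6,500; child endangerment $58,000.
Stacking rule: highest base plus 60% of each additional charge. Highest is extortion at $69,500. Additional: $21,350 × 60% = $12,810; $6,500 × 60% = $3,900; $58,000 × 60% = $34,800. Combined base = $69,500 + $51,510 = $121,010.
Defendant is enrolled full-time in school (−$19,500 flat): $121,010 − $19,500 = $101,510.
Defendant has an active warrant in another jurisdiction (+$19,250 flat): $101,510 + $19,250 = $120,760.
$120,760 is at or above the $1,000 minimum.

$120,760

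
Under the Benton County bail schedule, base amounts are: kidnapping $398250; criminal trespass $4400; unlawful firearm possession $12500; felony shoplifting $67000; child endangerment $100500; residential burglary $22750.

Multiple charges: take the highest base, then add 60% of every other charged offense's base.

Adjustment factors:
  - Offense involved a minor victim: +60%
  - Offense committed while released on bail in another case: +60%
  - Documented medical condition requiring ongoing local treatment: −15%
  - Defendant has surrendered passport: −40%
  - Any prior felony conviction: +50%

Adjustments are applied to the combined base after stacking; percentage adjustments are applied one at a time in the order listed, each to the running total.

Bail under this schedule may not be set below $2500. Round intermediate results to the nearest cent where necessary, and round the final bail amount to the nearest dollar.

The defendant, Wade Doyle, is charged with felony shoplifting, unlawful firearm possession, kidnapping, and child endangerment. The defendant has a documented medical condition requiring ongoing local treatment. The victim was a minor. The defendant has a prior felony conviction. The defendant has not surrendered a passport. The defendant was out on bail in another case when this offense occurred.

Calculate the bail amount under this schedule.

$1652400

Base amounts from the schedule: felony shoplifting $67000; unlawful firearm possession $12500; kidnapping $398250; child endangerment $100500.
Stacking rule: highest base plus 60% of each additional charge. Highest is kidnapping at $398250. Additional: $67000 × 60% = $40200; $12500 × 60% = $7500; $100500 × 60% = $60300. Combined base = $398250 + $108000 = $506250.
Offense involved a minor victim (+60%): $506250 × 1.6 = $810000.
Offense committed while released on bail in another case (+60%): $810000 × 1.6 = $1296000.
Documented medical condition requiring ongoing local treatment (−15%): $1296000 × 0.85 = $1101600.
Any prior felony conviction (+50%): $1101600 × 1.5 = $1652400.
$1652400 is at or above the $2500 minimum.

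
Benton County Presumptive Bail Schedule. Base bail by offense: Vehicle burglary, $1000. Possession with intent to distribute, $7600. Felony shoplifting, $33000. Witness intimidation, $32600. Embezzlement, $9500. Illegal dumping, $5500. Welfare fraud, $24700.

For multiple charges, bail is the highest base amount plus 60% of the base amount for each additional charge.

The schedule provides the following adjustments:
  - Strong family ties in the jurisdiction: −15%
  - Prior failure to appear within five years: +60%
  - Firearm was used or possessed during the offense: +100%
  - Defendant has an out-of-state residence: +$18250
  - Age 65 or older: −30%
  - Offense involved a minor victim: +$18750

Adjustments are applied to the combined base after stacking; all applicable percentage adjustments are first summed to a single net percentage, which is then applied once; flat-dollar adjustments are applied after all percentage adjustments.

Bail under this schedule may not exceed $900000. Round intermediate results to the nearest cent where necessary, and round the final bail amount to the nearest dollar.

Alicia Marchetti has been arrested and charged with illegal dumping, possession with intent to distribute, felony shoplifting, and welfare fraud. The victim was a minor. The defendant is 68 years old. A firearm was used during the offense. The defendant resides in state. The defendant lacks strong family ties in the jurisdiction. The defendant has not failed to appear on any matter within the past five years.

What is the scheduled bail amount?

$113406

Base amounts from the schedule: illegal dumping $5500; possession with intent to distribute $7600; felony shoplifting $33000; welfare fraud $24700.
Stacking rule: highest base plus 60% of each additional charge. Highest is felony shoplifting at $33000. Additional: $5500 × 60% = $3300; $7600 × 60% = $4560; $24700 × 60% = $14820. Combined base = $33000 + $22680 = $55680.
Net percentage adjustment: +100% −30% = +70%. $55680 × 1.7 = $94656.
Offense involved a minor victim (+$18750 flat): $94656 + $18750 = $113406.
$113406 is within the $900000 maximum.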